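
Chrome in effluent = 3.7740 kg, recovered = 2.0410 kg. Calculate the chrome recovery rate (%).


Formula: Recovery = recovered / input * 100
Substituting: Recovery = 2.0410 / 3.7740 * 100
Result: 54.0806 %


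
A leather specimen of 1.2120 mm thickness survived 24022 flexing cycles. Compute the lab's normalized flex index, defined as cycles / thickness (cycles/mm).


Formula: Index = cycles / thickness
Substituting: Index = 24022 / 1.2120
Result: 19820.1320 cycles/mm


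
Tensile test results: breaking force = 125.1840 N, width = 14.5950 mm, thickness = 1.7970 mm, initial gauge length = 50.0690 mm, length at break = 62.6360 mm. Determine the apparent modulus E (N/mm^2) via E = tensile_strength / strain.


TS = F / (w * t) = 125.1840 / (14.5950 * 1.7970) = 4.7731 N/mm^2
strain = (Lf - L0) / L0 = (62.6360 - 50.0690) / 50.0690 = 0.2510
E = TS / strain = 4.7731 / 0.2510 = 19.0166 N/mm^2


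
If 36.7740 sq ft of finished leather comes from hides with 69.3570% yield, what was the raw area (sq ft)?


Formula: raw = finished * 100 / yield
Substituting: raw = 36.7740 * 100 / 69.3570
Result: 53.0213 sq ft


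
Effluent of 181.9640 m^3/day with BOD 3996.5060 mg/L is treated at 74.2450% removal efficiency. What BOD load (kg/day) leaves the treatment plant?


Load_in = volume * conc / 1000 = 181.9640 * 3996.5060 / 1000 = 727.2202 kg/day
Removed = Load_in * eff / 100 = 727.2202 * 74.2450 / 100 = 539.9247 kg/day
Load_out = Load_in - Removed = 727.2202 - 539.9247 = 187.2956 kg/day


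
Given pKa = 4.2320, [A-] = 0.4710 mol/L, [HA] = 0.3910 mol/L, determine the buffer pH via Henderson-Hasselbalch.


ratio = [A-] / [HA] = 0.4710 / 0.3910 = 1.2046
log10(ratio) = 0.0808441
pH = pKa + log10(ratio) = 4.2320 + 0.0808441 = 4.3128


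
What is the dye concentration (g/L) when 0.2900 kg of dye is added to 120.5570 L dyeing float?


Formula: Conc = dye_mass(kg) / volume(L) * 1000
Substituting: Conc = 0.2900 / 120.5570 * 1000
Result: 2.4055 g/L


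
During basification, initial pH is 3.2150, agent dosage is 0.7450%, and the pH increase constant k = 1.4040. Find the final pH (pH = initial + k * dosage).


Formula: pH_final = pH_initial + k * base_pct
Substituting: pH_final = 3.2150 + 1.4040 * 0.7450
Result: 4.2610


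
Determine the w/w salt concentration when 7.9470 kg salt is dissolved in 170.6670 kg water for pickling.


Formula: Conc = salt / (water + salt) * 100
Substituting: Conc = 7.9470 / (170.6670 + 7.9470) * 100
Result: 4.4493 %


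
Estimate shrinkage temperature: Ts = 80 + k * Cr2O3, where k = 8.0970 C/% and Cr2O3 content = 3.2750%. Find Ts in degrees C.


Formula: Ts = 80 + k * Cr2O3
Substituting: Ts = 80 + 8.0970 * 3.2750
Result: 106.5177 C


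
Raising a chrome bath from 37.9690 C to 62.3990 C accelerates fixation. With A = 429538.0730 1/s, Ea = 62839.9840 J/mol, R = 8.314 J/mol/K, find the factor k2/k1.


T1 = 37.9690 + 273.15 = 311.1190 K; T2 = 62.3990 + 273.15 = 335.5490 K
k1 = A * exp(-Ea/(R*T1)) = 429538.0730 * exp(-62839.9840/(8.314*311.1190)) = 1.2085e-05 1/s
k2 = A * exp(-Ea/(R*T2)) = 429538.0730 * exp(-62839.9840/(8.314*335.5490)) = 7.0860e-05 1/s
k2/k1 = 7.0860e-05 / 1.2085e-05 = 5.8635


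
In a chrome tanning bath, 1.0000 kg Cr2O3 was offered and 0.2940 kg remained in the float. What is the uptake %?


Formula: Uptake = (offered - residual) / offered * 100
Substituting: Uptake = (1.0000 - 0.2940) / 1.0000 * 100
Result: 70.6000 %


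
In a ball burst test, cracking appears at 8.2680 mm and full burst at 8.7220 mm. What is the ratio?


Formula: Ratio = crack / burst
Substituting: Ratio = 8.2680 / 8.7220
Result: 0.9479


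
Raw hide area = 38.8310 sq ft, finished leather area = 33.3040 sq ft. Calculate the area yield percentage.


Formula: Yield = finished / raw * 100
Substituting: Yield = 33.3040 / 38.8310 * 100
Result: 85.7665 %


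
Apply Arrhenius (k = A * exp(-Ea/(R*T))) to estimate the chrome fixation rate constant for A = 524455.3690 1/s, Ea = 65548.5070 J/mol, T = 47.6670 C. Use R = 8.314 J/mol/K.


T_K = T_C + 273.15 = 47.6670 + 273.15 = 320.8170 K
exponent = -Ea / (R * T_K) = -65548.5070 / (8.314 * 320.8170) = -24.5751
k = A * exp(exponent) = 524455.3690 * exp(-24.5751) = 1.1140e-05 1/s


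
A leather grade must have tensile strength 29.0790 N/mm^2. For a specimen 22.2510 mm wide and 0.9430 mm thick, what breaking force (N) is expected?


Formula: F = TS * w * t
Substituting: F = 29.0790 * 22.2510 * 0.9430
Result: 610.1557 N


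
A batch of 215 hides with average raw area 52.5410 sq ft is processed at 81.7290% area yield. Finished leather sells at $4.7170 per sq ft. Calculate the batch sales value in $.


Raw_total = N * avg_area = 215 * 52.5410 = 11296.3150 sq ft
Finished = Raw_total * yield / 100 = 11296.3150 * 81.7290 / 100 = 9232.3653 sq ft
Value = Finished * price = 9232.3653 * 4.7170 = 43549.0671 $


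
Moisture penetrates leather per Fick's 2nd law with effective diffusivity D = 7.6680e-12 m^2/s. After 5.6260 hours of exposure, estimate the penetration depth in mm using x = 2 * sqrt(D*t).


t = 5.6260 hr * 3600 = 20253.6000 s
D * t = 7.6680e-12 * 20253.6000 = 1.5530e-07
x = 2 * sqrt(D*t) = 2 * sqrt(1.5530e-07) = 7.8817e-04 m = 0.7882 mm


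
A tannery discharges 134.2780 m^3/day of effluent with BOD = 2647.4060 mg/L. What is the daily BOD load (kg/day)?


Formula: BOD_load = volume * conc / 1000
Substituting: BOD_load = 134.2780 * 2647.4060 / 1000
Result: 355.4884 kg/day


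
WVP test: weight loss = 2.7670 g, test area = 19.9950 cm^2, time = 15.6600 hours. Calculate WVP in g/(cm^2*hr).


Formula: WVP = loss / (area * time)
Substituting: WVP = 2.7670 / (19.9950 * 15.6600)
Result: 0.00883682 g/(cm^2*hr)


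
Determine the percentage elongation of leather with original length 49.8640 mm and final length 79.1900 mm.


Formula: Elongation = (Lf - L0) / L0 * 100
Substituting: Elongation = (79.1900 - 49.8640) / 49.8640 * 100
Result: 58.8120 %


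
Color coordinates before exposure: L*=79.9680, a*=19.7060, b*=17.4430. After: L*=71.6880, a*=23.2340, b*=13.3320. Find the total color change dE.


dL = -8.2800, da = 3.5280, db = -4.1110
dE = sqrt((-8.2800)^2 + 3.5280^2 + (-4.1110)^2) = 9.8947


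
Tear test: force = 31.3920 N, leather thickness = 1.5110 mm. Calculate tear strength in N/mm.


Formula: Tear strength = force / thickness
Substituting: Tear strength = 31.3920 / 1.5110
Result: 20.7756 N/mm


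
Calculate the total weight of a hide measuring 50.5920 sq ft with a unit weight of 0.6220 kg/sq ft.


Formula: Weight = area * weight_per_sqft
Substituting: Weight = 50.5920 * 0.6220
Result: 31.4682 kg


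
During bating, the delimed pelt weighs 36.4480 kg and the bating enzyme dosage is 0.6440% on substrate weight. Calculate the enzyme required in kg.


Formula: Enzyme = substrate * pct / 100
Substituting: Enzyme = 36.4480 * 0.6440 / 100
Result: 0.2347 kg


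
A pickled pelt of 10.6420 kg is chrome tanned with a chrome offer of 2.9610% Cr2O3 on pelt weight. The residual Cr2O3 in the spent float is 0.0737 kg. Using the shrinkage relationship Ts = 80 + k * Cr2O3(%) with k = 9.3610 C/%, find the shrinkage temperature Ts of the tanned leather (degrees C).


Offered = pelt * offer_pct / 100 = 10.6420 * 2.9610 / 100 = 0.3151 kg
Uptake = offered - residual = 0.3151 - 0.0737 = 0.2414 kg
Cr2O3% on pelt = uptake / pelt * 100 = 0.2414 / 10.6420 * 100 = 2.2685 %
Ts = 80 + k * Cr2O3% = 80 + 9.3610 * 2.2685 = 101.2351 C


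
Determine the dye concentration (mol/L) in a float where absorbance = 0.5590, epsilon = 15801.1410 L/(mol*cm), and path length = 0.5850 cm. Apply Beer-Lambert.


Formula: c = A / (epsilon * l)
Substituting: c = 0.5590 / (15801.1410 * 0.5850)
Result: 6.0474e-05 mol/L


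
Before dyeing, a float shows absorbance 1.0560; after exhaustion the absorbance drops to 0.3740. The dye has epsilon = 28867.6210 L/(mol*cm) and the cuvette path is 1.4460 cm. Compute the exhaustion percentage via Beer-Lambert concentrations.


c_initial = A_i / (epsilon * l) = 1.0560 / (28867.6210 * 1.4460) = 2.5298e-05 mol/L
c_final = A_f / (epsilon * l) = 0.3740 / (28867.6210 * 1.4460) = 8.9597e-06 mol/L
Exhaustion = (c_initial - c_final) / c_initial * 100 = (2.5298e-05 - 8.9597e-06) / 2.5298e-05 * 100 = 64.5833 %


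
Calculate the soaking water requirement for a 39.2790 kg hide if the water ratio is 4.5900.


Formula: Water = hide_weight * ratio
Substituting: Water = 39.2790 * 4.5900
Result: 180.2906 kg


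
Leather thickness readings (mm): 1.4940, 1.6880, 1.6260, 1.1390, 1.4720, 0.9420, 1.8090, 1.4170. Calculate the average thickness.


Formula: Average = sum / n
Substituting: Average = 11.5870 / 8
Result: 1.4484 mm


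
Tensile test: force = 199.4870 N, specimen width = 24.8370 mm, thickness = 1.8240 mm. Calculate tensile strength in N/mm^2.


Formula: TS = force / (width * thickness)
Substituting: TS = 199.4870 / (24.8370 * 1.8240)
Result: 4.4034 N/mm^2


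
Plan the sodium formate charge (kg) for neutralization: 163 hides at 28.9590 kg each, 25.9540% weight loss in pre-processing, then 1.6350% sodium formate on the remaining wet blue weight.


Total_raw = N * avg_wt = 163 * 28.9590 = 4720.3170 kg
Substrate = Total_raw * (1 - loss/100) = 4720.3170 * (1 - 25.9540/100) = 3495.2059 kg
Neutralizer = Substrate * pct / 100 = 3495.2059 * 1.6350 / 100 = 57.1466 kg


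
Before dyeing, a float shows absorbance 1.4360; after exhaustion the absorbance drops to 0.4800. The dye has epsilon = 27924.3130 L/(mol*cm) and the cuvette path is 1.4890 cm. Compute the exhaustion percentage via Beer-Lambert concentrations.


c_initial = A_i / (epsilon * l) = 1.4360 / (27924.3130 * 1.4890) = 3.4536e-05 mol/L
c_final = A_f / (epsilon * l) = 0.4800 / (27924.3130 * 1.4890) = 1.1544e-05 mol/L
Exhaustion = (c_initial - c_final) / c_initial * 100 = (3.4536e-05 - 1.1544e-05) / 3.4536e-05 * 100 = 66.5738 %


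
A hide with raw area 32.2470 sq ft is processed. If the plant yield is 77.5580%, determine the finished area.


Formula: finished = raw * yield / 100
Substituting: finished = 32.2470 * 77.5580 / 100
Result: 25.0101 sq ft


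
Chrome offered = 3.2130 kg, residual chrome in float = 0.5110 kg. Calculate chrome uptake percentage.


Formula: Uptake = (offered - residual) / offered * 100
Substituting: Uptake = (3.2130 - 0.5110) / 3.2130 * 100
Result: 84.0959 %


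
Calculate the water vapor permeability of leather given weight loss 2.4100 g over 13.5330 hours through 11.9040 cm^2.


Formula: WVP = loss / (area * time)
Substituting: WVP = 2.4100 / (11.9040 * 13.5330)
Result: 0.0149599 g/(cm^2*hr)


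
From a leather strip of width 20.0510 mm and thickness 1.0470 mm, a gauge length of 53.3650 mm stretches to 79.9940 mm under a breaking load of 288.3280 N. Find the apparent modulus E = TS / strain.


TS = F / (w * t) = 288.3280 / (20.0510 * 1.0470) = 13.7342 N/mm^2
strain = (Lf - L0) / L0 = (79.9940 - 53.3650) / 53.3650 = 0.4990
E = TS / strain = 13.7342 / 0.4990 = 27.5236 N/mm^2


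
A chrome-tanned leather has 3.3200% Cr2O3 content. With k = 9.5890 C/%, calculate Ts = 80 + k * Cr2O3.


Formula: Ts = 80 + k * Cr2O3
Substituting: Ts = 80 + 9.5890 * 3.3200
Result: 111.8355 C


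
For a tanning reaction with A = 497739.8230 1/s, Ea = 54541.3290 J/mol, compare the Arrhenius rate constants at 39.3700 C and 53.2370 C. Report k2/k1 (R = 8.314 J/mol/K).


T1 = 39.3700 + 273.15 = 312.5200 K; T2 = 53.2370 + 273.15 = 326.3870 K
k1 = A * exp(-Ea/(R*T1)) = 497739.8230 * exp(-54541.3290/(8.314*312.5200)) = 3.8074e-04 1/s
k2 = A * exp(-Ea/(R*T2)) = 497739.8230 * exp(-54541.3290/(8.314*326.3870)) = 9.2886e-04 1/s
k2/k1 = 9.2886e-04 / 3.8074e-04 = 2.4396


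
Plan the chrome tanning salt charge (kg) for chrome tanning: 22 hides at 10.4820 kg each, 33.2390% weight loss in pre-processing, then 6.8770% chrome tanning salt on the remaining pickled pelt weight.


Total_raw = N * avg_wt = 22 * 10.4820 = 230.6040 kg
Substrate = Total_raw * (1 - loss/100) = 230.6040 * (1 - 33.2390/100) = 153.9535 kg
Chrome = Substrate * pct / 100 = 153.9535 * 6.8770 / 100 = 10.5874 kg


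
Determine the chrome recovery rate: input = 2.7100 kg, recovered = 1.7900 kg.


Formula: Recovery = recovered / input * 100
Substituting: Recovery = 1.7900 / 2.7100 * 100
Result: 66.0517 %


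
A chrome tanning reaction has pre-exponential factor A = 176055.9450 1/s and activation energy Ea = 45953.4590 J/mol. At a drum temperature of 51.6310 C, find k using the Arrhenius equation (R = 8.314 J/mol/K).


T_K = T_C + 273.15 = 51.6310 + 273.15 = 324.7810 K
exponent = -Ea / (R * T_K) = -45953.4590 / (8.314 * 324.7810) = -17.0184
k = A * exp(exponent) = 176055.9450 * exp(-17.0184) = 0.00715605 1/s


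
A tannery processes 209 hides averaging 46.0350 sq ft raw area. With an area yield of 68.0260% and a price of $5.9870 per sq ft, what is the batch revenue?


Raw_total = N * avg_area = 209 * 46.0350 = 9621.3150 sq ft
Finished = Raw_total * yield / 100 = 9621.3150 * 68.0260 / 100 = 6544.9957 sq ft
Value = Finished * price = 6544.9957 * 5.9870 = 39184.8895 $


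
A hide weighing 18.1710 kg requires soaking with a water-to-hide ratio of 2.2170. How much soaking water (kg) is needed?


Formula: Water = hide_weight * ratio
Substituting: Water = 18.1710 * 2.2170
Result: 40.2851 kg


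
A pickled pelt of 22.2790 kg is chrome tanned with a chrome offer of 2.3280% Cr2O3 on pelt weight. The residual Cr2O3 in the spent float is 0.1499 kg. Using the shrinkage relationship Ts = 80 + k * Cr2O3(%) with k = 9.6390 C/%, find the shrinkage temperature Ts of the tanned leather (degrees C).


Offered = pelt * offer_pct / 100 = 22.2790 * 2.3280 / 100 = 0.5187 kg
Uptake = offered - residual = 0.5187 - 0.1499 = 0.3688 kg
Cr2O3% on pelt = uptake / pelt * 100 = 0.3688 / 22.2790 * 100 = 1.6552 %
Ts = 80 + k * Cr2O3% = 80 + 9.6390 * 1.6552 = 95.9542 C


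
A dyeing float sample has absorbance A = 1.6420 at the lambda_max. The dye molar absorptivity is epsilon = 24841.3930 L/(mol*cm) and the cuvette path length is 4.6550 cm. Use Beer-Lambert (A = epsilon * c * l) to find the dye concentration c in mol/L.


Formula: c = A / (epsilon * l)
Substituting: c = 1.6420 / (24841.3930 * 4.6550)
Result: 1.4200e-05 mol/L


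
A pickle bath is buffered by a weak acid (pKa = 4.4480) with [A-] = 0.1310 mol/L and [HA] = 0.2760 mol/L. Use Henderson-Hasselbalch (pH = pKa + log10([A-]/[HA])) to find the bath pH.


ratio = [A-] / [HA] = 0.1310 / 0.2760 = 0.4746
log10(ratio) = -0.3236
pH = pKa + log10(ratio) = 4.4480 - 0.3236 = 4.1244


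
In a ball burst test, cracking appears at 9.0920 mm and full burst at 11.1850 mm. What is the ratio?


Formula: Ratio = crack / burst
Substituting: Ratio = 9.0920 / 11.1850
Result: 0.8129


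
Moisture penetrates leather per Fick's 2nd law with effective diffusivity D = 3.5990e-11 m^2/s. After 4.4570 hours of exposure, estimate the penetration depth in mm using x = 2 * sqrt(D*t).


t = 4.4570 hr * 3600 = 16045.2000 s
D * t = 3.5990e-11 * 16045.2000 = 5.7747e-07
x = 2 * sqrt(D*t) = 2 * sqrt(5.7747e-07) = 0.00151982 m = 1.5198 mm


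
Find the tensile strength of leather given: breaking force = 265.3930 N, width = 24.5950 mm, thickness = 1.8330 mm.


Formula: TS = force / (width * thickness)
Substituting: TS = 265.3930 / (24.5950 * 1.8330)
Result: 5.8868 N/mm^2


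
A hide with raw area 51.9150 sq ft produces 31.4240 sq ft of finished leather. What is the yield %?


Formula: Yield = finished / raw * 100
Substituting: Yield = 31.4240 / 51.9150 * 100
Result: 60.5297 %


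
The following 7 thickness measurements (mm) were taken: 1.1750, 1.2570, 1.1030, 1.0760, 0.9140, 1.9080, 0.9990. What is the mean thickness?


Formula: Average = sum / n
Substituting: Average = 8.4320 / 7
Result: 1.2046 mm


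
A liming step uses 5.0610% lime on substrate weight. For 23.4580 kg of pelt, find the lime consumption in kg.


Formula: Lime = substrate * pct / 100
Substituting: Lime = 23.4580 * 5.0610 / 100
Result: 1.1872 kg


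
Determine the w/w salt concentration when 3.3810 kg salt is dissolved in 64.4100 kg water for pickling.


Formula: Conc = salt / (water + salt) * 100
Substituting: Conc = 3.3810 / (64.4100 + 3.3810) * 100
Result: 4.9874 %


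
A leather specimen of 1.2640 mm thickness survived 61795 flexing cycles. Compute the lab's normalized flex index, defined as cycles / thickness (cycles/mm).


Formula: Index = cycles / thickness
Substituting: Index = 61795 / 1.2640
Result: 48888.4494 cycles/mm


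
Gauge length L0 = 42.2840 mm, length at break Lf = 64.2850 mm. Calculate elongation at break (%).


Formula: Elongation = (Lf - L0) / L0 * 100
Substituting: Elongation = (64.2850 - 42.2840) / 42.2840 * 100
Result: 52.0315 %


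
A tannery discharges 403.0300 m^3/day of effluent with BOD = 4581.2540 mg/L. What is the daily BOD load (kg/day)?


Formula: BOD_load = volume * conc / 1000
Substituting: BOD_load = 403.0300 * 4581.2540 / 1000
Result: 1846.3828 kg/day


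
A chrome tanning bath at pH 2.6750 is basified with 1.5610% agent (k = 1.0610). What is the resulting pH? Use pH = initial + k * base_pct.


Formula: pH_final = pH_initial + k * base_pct
Substituting: pH_final = 2.6750 + 1.0610 * 1.5610
Result: 4.3312


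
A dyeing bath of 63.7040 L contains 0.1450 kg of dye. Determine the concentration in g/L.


Formula: Conc = dye_mass(kg) / volume(L) * 1000
Substituting: Conc = 0.1450 / 63.7040 * 1000
Result: 2.2762 g/L


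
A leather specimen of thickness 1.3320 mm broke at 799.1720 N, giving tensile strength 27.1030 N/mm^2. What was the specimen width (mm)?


Formula: w = F / (TS * t)
Substituting: w = 799.1720 / (27.1030 * 1.3320)
Result: 22.1370 mm


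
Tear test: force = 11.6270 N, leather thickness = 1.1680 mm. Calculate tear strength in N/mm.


Formula: Tear strength = force / thickness
Substituting: Tear strength = 11.6270 / 1.1680
Result: 9.9546 N/mm


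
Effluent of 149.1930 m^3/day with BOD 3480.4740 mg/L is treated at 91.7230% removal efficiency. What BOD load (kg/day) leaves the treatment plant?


Load_in = volume * conc / 1000 = 149.1930 * 3480.4740 / 1000 = 519.2624 kg/day
Removed = Load_in * eff / 100 = 519.2624 * 91.7230 / 100 = 476.2830 kg/day
Load_out = Load_in - Removed = 519.2624 - 476.2830 = 42.9793 kg/day


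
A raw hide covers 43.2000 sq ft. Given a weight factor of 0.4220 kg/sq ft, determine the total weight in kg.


Formula: Weight = area * weight_per_sqft
Substituting: Weight = 43.2000 * 0.4220
Result: 18.2304 kg


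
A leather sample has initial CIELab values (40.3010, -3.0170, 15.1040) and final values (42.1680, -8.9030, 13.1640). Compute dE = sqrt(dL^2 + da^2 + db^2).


dL = 1.8670, da = -5.8860, db = -1.9400
dE = sqrt(1.8670^2 + (-5.8860)^2 + (-1.9400)^2) = 6.4726


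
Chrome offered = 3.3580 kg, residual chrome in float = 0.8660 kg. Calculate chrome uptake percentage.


Formula: Uptake = (offered - residual) / offered * 100
Substituting: Uptake = (3.3580 - 0.8660) / 3.3580 * 100
Result: 74.2108 %


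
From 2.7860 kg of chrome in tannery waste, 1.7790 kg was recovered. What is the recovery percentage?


Formula: Recovery = recovered / input * 100
Substituting: Recovery = 1.7790 / 2.7860 * 100
Result: 63.8550 %


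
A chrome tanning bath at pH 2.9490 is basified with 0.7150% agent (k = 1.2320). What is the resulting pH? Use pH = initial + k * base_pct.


Formula: pH_final = pH_initial + k * base_pct
Substituting: pH_final = 2.9490 + 1.2320 * 0.7150
Result: 3.8299


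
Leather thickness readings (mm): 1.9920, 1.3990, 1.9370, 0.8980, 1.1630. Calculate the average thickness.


Formula: Average = sum / n
Substituting: Average = 7.3890 / 5
Result: 1.4778 mm


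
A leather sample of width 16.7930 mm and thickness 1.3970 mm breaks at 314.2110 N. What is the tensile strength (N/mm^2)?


Formula: TS = force / (width * thickness)
Substituting: TS = 314.2110 / (16.7930 * 1.3970)
Result: 13.3936 N/mm^2


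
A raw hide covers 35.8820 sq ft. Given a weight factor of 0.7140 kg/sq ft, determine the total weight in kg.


Formula: Weight = area * weight_per_sqft
Substituting: Weight = 35.8820 * 0.7140
Result: 25.6197 kg


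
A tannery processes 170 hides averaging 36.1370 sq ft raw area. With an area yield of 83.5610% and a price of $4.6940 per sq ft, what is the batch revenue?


Raw_total = N * avg_area = 170 * 36.1370 = 6143.2900 sq ft
Finished = Raw_total * yield / 100 = 6143.2900 * 83.5610 / 100 = 5133.3946 sq ft
Value = Finished * price = 5133.3946 * 4.6940 = 24096.1541 $


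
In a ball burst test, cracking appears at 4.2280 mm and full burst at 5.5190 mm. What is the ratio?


Formula: Ratio = crack / burst
Substituting: Ratio = 4.2280 / 5.5190
Result: 0.7661


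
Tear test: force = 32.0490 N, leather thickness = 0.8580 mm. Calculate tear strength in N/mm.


Formula: Tear strength = force / thickness
Substituting: Tear strength = 32.0490 / 0.8580
Result: 37.3531 N/mm


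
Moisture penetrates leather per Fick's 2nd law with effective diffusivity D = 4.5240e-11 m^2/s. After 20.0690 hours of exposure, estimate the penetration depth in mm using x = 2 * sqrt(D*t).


t = 20.0690 hr * 3600 = 72248.4000 s
D * t = 4.5240e-11 * 72248.4000 = 3.2685e-06
x = 2 * sqrt(D*t) = 2 * sqrt(3.2685e-06) = 0.00361581 m = 3.6158 mm


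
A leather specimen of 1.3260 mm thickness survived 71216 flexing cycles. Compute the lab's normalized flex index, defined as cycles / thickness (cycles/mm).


Formula: Index = cycles / thickness
Substituting: Index = 71216 / 1.3260
Result: 53707.3906 cycles/mm


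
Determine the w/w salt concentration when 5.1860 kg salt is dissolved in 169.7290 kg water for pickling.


Formula: Conc = salt / (water + salt) * 100
Substituting: Conc = 5.1860 / (169.7290 + 5.1860) * 100
Result: 2.9649 %


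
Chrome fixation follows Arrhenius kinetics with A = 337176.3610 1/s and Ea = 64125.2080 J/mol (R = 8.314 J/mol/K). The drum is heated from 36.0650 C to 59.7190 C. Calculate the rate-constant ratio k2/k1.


T1 = 36.0650 + 273.15 = 309.2150 K; T2 = 59.7190 + 273.15 = 332.8690 K
k1 = A * exp(-Ea/(R*T1)) = 337176.3610 * exp(-64125.2080/(8.314*309.2150)) = 4.9546e-06 1/s
k2 = A * exp(-Ea/(R*T2)) = 337176.3610 * exp(-64125.2080/(8.314*332.8690)) = 2.9161e-05 1/s
k2/k1 = 2.9161e-05 / 4.9546e-06 = 5.8856


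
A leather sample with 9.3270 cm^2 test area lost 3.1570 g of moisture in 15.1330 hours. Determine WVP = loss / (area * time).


Formula: WVP = loss / (area * time)
Substituting: WVP = 3.1570 / (9.3270 * 15.1330)
Result: 0.022367 g/(cm^2*hr)


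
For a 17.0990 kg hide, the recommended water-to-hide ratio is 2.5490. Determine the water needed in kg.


Formula: Water = hide_weight * ratio
Substituting: Water = 17.0990 * 2.5490
Result: 43.5854 kg


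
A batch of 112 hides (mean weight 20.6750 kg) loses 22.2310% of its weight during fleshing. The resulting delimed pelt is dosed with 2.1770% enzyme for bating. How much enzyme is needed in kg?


Total_raw = N * avg_wt = 112 * 20.6750 = 2315.6000 kg
Substrate = Total_raw * (1 - loss/100) = 2315.6000 * (1 - 22.2310/100) = 1800.8190 kg
Enzyme = Substrate * pct / 100 = 1800.8190 * 2.1770 / 100 = 39.2038 kg


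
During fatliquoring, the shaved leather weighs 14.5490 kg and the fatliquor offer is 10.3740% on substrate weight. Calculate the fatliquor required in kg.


Formula: Fat = substrate * pct / 100
Substituting: Fat = 14.5490 * 10.3740 / 100
Result: 1.5093 kg


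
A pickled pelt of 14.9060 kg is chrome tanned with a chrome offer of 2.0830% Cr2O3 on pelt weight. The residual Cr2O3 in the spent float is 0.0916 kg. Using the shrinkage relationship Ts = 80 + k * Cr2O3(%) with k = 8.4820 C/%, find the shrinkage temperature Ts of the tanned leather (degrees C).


Offered = pelt * offer_pct / 100 = 14.9060 * 2.0830 / 100 = 0.3105 kg
Uptake = offered - residual = 0.3105 - 0.0916 = 0.2189 kg
Cr2O3% on pelt = uptake / pelt * 100 = 0.2189 / 14.9060 * 100 = 1.4685 %
Ts = 80 + k * Cr2O3% = 80 + 8.4820 * 1.4685 = 92.4557 C


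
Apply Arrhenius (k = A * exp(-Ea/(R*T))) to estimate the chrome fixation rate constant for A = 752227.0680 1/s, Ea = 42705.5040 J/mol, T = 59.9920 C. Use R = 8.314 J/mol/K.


T_K = T_C + 273.15 = 59.9920 + 273.15 = 333.1420 K
exponent = -Ea / (R * T_K) = -42705.5040 / (8.314 * 333.1420) = -15.4186
k = A * exp(exponent) = 752227.0680 * exp(-15.4186) = 0.1514 1/s


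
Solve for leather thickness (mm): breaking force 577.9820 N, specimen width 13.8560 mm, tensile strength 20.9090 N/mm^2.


Formula: t = F / (TS * w)
Substituting: t = 577.9820 / (20.9090 * 13.8560)
Result: 1.9950 mm


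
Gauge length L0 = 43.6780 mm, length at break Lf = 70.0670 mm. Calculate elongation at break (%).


Formula: Elongation = (Lf - L0) / L0 * 100
Substituting: Elongation = (70.0670 - 43.6780) / 43.6780 * 100
Result: 60.4171 %


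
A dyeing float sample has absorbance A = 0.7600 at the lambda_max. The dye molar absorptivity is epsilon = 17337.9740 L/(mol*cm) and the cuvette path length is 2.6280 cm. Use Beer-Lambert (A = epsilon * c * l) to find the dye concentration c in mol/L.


Formula: c = A / (epsilon * l)
Substituting: c = 0.7600 / (17337.9740 * 2.6280)
Result: 1.6680e-05 mol/L


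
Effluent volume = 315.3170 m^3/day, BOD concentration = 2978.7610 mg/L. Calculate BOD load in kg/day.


Formula: BOD_load = volume * conc / 1000
Substituting: BOD_load = 315.3170 * 2978.7610 / 1000
Result: 939.2540 kg/day


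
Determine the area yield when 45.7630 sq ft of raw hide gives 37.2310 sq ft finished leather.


Formula: Yield = finished / raw * 100
Substituting: Yield = 37.2310 / 45.7630 * 100
Result: 81.3561 %


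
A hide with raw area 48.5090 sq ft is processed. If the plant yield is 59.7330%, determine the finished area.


Formula: finished = raw * yield / 100
Substituting: finished = 48.5090 * 59.7330 / 100
Result: 28.9759 sq ft


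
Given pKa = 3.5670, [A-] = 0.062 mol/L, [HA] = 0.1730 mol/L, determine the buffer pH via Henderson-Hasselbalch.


ratio = [A-] / [HA] = 0.062 / 0.1730 = 0.3584
log10(ratio) = -0.4457
pH = pKa + log10(ratio) = 3.5670 - 0.4457 = 3.1213


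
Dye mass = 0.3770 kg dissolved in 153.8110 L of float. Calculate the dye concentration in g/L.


Formula: Conc = dye_mass(kg) / volume(L) * 1000
Substituting: Conc = 0.3770 / 153.8110 * 1000
Result: 2.4511 g/L


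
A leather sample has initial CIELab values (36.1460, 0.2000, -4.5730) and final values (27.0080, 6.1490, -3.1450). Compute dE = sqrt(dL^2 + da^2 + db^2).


dL = -9.1380, da = 5.9490, db = 1.4280
dE = sqrt((-9.1380)^2 + 5.9490^2 + 1.4280^2) = 10.9969


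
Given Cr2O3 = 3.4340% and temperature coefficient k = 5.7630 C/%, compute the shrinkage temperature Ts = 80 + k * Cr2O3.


Formula: Ts = 80 + k * Cr2O3
Substituting: Ts = 80 + 5.7630 * 3.4340
Result: 99.7901 C


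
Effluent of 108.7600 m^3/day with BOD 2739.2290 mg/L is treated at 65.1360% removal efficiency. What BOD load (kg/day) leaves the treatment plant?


Load_in = volume * conc / 1000 = 108.7600 * 2739.2290 / 1000 = 297.9185 kg/day
Removed = Load_in * eff / 100 = 297.9185 * 65.1360 / 100 = 194.0522 kg/day
Load_out = Load_in - Removed = 297.9185 - 194.0522 = 103.8663 kg/day


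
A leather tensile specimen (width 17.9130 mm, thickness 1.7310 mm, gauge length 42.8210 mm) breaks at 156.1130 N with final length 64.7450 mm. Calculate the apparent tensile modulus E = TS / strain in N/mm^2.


TS = F / (w * t) = 156.1130 / (17.9130 * 1.7310) = 5.0347 N/mm^2
strain = (Lf - L0) / L0 = (64.7450 - 42.8210) / 42.8210 = 0.5120
E = TS / strain = 5.0347 / 0.5120 = 9.8336 N/mm^2


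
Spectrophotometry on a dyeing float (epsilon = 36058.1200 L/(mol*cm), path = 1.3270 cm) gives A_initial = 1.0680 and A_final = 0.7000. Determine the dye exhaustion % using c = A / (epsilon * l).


c_initial = A_i / (epsilon * l) = 1.0680 / (36058.1200 * 1.3270) = 2.2320e-05 mol/L
c_final = A_f / (epsilon * l) = 0.7000 / (36058.1200 * 1.3270) = 1.4629e-05 mol/L
Exhaustion = (c_initial - c_final) / c_initial * 100 = (2.2320e-05 - 1.4629e-05) / 2.2320e-05 * 100 = 34.4569 %


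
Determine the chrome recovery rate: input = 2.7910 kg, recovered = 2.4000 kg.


Formula: Recovery = recovered / input * 100
Substituting: Recovery = 2.4000 / 2.7910 * 100
Result: 85.9907 %


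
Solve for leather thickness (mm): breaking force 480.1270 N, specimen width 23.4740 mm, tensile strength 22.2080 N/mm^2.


Formula: t = F / (TS * w)
Substituting: t = 480.1270 / (22.2080 * 23.4740)
Result: 0.9210 mm


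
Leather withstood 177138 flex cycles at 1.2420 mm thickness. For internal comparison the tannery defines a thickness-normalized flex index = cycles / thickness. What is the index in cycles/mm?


Formula: Index = cycles / thickness
Substituting: Index = 177138 / 1.2420
Result: 142623.1884 cycles/mm


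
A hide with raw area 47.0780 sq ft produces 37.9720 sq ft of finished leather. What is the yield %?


Formula: Yield = finished / raw * 100
Substituting: Yield = 37.9720 / 47.0780 * 100
Result: 80.6576 %


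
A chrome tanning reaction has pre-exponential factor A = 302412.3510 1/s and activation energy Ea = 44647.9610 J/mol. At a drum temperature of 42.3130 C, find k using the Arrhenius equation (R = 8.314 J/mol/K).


T_K = T_C + 273.15 = 42.3130 + 273.15 = 315.4630 K
exponent = -Ea / (R * T_K) = -44647.9610 / (8.314 * 315.4630) = -17.0233
k = A * exp(exponent) = 302412.3510 * exp(-17.0233) = 0.0122316 1/s


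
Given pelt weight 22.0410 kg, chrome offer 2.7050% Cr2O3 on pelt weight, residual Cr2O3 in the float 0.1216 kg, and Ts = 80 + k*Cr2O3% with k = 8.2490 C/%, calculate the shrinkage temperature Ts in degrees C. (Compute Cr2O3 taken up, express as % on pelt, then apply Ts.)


Offered = pelt * offer_pct / 100 = 22.0410 * 2.7050 / 100 = 0.5962 kg
Uptake = offered - residual = 0.5962 - 0.1216 = 0.4746 kg
Cr2O3% on pelt = uptake / pelt * 100 = 0.4746 / 22.0410 * 100 = 2.1533 %
Ts = 80 + k * Cr2O3% = 80 + 8.2490 * 2.1533 = 97.7626 C


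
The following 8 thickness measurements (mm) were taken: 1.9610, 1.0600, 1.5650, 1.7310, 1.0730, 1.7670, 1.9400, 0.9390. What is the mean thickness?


Formula: Average = sum / n
Substituting: Average = 12.0360 / 8
Result: 1.5045 mm


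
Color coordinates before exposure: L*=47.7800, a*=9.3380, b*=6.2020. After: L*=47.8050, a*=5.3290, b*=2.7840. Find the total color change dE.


dL = 0.025, da = -4.0090, db = -3.4180
dE = sqrt(0.025^2 + (-4.0090)^2 + (-3.4180)^2) = 5.2683


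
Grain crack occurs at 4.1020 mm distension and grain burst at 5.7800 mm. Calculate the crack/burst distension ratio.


Formula: Ratio = crack / burst
Substituting: Ratio = 4.1020 / 5.7800
Result: 0.7097


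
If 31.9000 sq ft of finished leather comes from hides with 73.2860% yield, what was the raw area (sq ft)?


Formula: raw = finished * 100 / yield
Substituting: raw = 31.9000 * 100 / 73.2860
Result: 43.5281 sq ft


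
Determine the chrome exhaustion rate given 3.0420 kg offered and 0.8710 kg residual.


Formula: Uptake = (offered - residual) / offered * 100
Substituting: Uptake = (3.0420 - 0.8710) / 3.0420 * 100
Result: 71.3675 %


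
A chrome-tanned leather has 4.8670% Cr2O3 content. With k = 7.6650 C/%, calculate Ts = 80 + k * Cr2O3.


Formula: Ts = 80 + k * Cr2O3
Substituting: Ts = 80 + 7.6650 * 4.8670
Result: 117.3056 C


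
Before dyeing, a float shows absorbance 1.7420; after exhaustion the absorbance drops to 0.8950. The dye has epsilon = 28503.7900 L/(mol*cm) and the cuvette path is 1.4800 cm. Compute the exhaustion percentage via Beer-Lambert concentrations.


c_initial = A_i / (epsilon * l) = 1.7420 / (28503.7900 * 1.4800) = 4.1294e-05 mol/L
c_final = A_f / (epsilon * l) = 0.8950 / (28503.7900 * 1.4800) = 2.1216e-05 mol/L
Exhaustion = (c_initial - c_final) / c_initial * 100 = (4.1294e-05 - 2.1216e-05) / 4.1294e-05 * 100 = 48.6223 %


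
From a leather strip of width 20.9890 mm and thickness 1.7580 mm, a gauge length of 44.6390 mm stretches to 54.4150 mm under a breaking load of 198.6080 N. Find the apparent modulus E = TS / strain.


TS = F / (w * t) = 198.6080 / (20.9890 * 1.7580) = 5.3825 N/mm^2
strain = (Lf - L0) / L0 = (54.4150 - 44.6390) / 44.6390 = 0.2190
E = TS / strain = 5.3825 / 0.2190 = 24.5776 N/mm^2


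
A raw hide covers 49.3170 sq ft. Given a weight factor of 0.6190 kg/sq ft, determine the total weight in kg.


Formula: Weight = area * weight_per_sqft
Substituting: Weight = 49.3170 * 0.6190
Result: 30.5272 kg


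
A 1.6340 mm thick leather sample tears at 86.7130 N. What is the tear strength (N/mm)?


Formula: Tear strength = force / thickness
Substituting: Tear strength = 86.7130 / 1.6340
Result: 53.0679 N/mm


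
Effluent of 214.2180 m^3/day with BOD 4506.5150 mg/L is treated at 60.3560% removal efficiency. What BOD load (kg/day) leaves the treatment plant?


Load_in = volume * conc / 1000 = 214.2180 * 4506.5150 / 1000 = 965.3766 kg/day
Removed = Load_in * eff / 100 = 965.3766 * 60.3560 / 100 = 582.6627 kg/day
Load_out = Load_in - Removed = 965.3766 - 582.6627 = 382.7139 kg/day


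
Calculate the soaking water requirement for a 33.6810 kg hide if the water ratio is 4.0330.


Formula: Water = hide_weight * ratio
Substituting: Water = 33.6810 * 4.0330
Result: 135.8355 kg


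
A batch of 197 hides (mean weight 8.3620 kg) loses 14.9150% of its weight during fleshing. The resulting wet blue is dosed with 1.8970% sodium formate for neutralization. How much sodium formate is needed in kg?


Total_raw = N * avg_wt = 197 * 8.3620 = 1647.3140 kg
Substrate = Total_raw * (1 - loss/100) = 1647.3140 * (1 - 14.9150/100) = 1401.6171 kg
Neutralizer = Substrate * pct / 100 = 1401.6171 * 1.8970 / 100 = 26.5887 kg


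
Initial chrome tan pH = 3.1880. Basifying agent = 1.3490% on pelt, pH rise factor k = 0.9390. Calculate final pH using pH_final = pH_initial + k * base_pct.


Formula: pH_final = pH_initial + k * base_pct
Substituting: pH_final = 3.1880 + 0.9390 * 1.3490
Result: 4.4547


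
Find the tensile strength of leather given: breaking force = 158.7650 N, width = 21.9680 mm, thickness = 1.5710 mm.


Formula: TS = force / (width * thickness)
Substituting: TS = 158.7650 / (21.9680 * 1.5710)
Result: 4.6003 N/mm^2


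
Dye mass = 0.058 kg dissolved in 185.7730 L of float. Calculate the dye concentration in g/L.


Formula: Conc = dye_mass(kg) / volume(L) * 1000
Substituting: Conc = 0.058 / 185.7730 * 1000
Result: 0.3122 g/L


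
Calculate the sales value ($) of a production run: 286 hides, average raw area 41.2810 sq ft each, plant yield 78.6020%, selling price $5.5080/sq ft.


Raw_total = N * avg_area = 286 * 41.2810 = 11806.3660 sq ft
Finished = Raw_total * yield / 100 = 11806.3660 * 78.6020 / 100 = 9280.0398 sq ft
Value = Finished * price = 9280.0398 * 5.5080 = 51114.4592 $


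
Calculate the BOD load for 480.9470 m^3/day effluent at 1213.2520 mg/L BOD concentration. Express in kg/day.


Formula: BOD_load = volume * conc / 1000
Substituting: BOD_load = 480.9470 * 1213.2520 / 1000
Result: 583.5099 kg/day


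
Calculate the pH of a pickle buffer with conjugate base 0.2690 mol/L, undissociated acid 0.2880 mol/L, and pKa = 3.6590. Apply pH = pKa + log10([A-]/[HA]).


ratio = [A-] / [HA] = 0.2690 / 0.2880 = 0.9340
log10(ratio) = -0.0296402
pH = pKa + log10(ratio) = 3.6590 - 0.0296402 = 3.6294


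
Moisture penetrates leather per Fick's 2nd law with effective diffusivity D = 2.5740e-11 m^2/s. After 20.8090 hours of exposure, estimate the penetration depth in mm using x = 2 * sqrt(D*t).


t = 20.8090 hr * 3600 = 74912.4000 s
D * t = 2.5740e-11 * 74912.4000 = 1.9282e-06
x = 2 * sqrt(D*t) = 2 * sqrt(1.9282e-06) = 0.00277723 m = 2.7772 mm


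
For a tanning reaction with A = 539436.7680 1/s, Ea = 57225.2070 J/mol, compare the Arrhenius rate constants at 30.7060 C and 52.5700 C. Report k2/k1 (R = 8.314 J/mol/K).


T1 = 30.7060 + 273.15 = 303.8560 K; T2 = 52.5700 + 273.15 = 325.7200 K
k1 = A * exp(-Ea/(R*T1)) = 539436.7680 * exp(-57225.2070/(8.314*303.8560)) = 7.8385e-05 1/s
k2 = A * exp(-Ea/(R*T2)) = 539436.7680 * exp(-57225.2070/(8.314*325.7200)) = 3.5858e-04 1/s
k2/k1 = 3.5858e-04 / 7.8385e-05 = 4.5746


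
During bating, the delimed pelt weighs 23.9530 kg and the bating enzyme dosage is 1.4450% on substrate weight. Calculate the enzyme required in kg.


Formula: Enzyme = substrate * pct / 100
Substituting: Enzyme = 23.9530 * 1.4450 / 100
Result: 0.3461 kg


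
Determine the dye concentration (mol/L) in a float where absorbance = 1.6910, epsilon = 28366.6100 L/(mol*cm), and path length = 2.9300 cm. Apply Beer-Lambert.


Formula: c = A / (epsilon * l)
Substituting: c = 1.6910 / (28366.6100 * 2.9300)
Result: 2.0346e-05 mol/L


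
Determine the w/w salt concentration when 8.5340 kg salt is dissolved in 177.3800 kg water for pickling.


Formula: Conc = salt / (water + salt) * 100
Substituting: Conc = 8.5340 / (177.3800 + 8.5340) * 100
Result: 4.5903 %


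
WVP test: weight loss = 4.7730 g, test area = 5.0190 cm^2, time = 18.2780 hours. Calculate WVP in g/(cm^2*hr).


Formula: WVP = loss / (area * time)
Substituting: WVP = 4.7730 / (5.0190 * 18.2780)
Result: 0.052029 g/(cm^2*hr)


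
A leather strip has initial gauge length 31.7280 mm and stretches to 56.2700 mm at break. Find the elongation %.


Formula: Elongation = (Lf - L0) / L0 * 100
Substituting: Elongation = (56.2700 - 31.7280) / 31.7280 * 100
Result: 77.3512 %


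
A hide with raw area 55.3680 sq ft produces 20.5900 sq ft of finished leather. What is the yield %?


Formula: Yield = finished / raw * 100
Substituting: Yield = 20.5900 / 55.3680 * 100
Result: 37.1875 %


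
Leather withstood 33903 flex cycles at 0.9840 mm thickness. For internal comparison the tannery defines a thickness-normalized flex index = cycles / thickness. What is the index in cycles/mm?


Formula: Index = cycles / thickness
Substituting: Index = 33903 / 0.9840
Result: 34454.2683 cycles/mm


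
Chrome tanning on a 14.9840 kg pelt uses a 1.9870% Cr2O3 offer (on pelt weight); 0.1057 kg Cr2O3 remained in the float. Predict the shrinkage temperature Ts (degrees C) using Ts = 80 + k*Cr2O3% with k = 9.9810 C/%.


Offered = pelt * offer_pct / 100 = 14.9840 * 1.9870 / 100 = 0.2977 kg
Uptake = offered - residual = 0.2977 - 0.1057 = 0.1920 kg
Cr2O3% on pelt = uptake / pelt * 100 = 0.1920 / 14.9840 * 100 = 1.2816 %
Ts = 80 + k * Cr2O3% = 80 + 9.9810 * 1.2816 = 92.7915 C


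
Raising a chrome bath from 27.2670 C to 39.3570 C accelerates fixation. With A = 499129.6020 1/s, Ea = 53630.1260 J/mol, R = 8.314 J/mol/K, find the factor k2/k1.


T1 = 27.2670 + 273.15 = 300.4170 K; T2 = 39.3570 + 273.15 = 312.5070 K
k1 = A * exp(-Ea/(R*T1)) = 499129.6020 * exp(-53630.1260/(8.314*300.4170)) = 2.3605e-04 1/s
k2 = A * exp(-Ea/(R*T2)) = 499129.6020 * exp(-53630.1260/(8.314*312.5070)) = 5.4171e-04 1/s
k2/k1 = 5.4171e-04 / 2.3605e-04 = 2.2949


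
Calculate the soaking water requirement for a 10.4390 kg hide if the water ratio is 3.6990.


Formula: Water = hide_weight * ratio
Substituting: Water = 10.4390 * 3.6990
Result: 38.6139 kg


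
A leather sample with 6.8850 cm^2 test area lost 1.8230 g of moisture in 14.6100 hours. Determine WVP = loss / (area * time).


Formula: WVP = loss / (area * time)
Substituting: WVP = 1.8230 / (6.8850 * 14.6100)
Result: 0.0181231 g/(cm^2*hr)


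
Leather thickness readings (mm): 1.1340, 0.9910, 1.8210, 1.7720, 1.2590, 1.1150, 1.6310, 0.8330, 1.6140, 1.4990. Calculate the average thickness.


Formula: Average = sum / n
Substituting: Average = 13.6690 / 10
Result: 1.3669 mm


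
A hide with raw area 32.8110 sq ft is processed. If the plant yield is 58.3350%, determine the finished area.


Formula: finished = raw * yield / 100
Substituting: finished = 32.8110 * 58.3350 / 100
Result: 19.1403 sq ft
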